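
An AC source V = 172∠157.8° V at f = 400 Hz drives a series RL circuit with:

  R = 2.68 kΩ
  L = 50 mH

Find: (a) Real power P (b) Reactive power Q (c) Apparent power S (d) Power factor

Step 1 — Angular frequency: ω = 2π·f = 2π·400 = 2513 rad/s.
Step 2 — Component impedances:
  R: Z = R = 2680 Ω
  L: Z = jωL = j·2513·0.05 = 0 + j125.7 Ω
Step 3 — Series combination: Z_total = R + L = 2680 + j125.7 Ω = 2683∠2.7° Ω.
Step 4 — Source phasor: V = 172∠157.8° V = -159.2 + j64.99 V.
Step 5 — Current: I = V / Z = -0.05816 + j0.02698 A = 0.06411∠155.1° A.
Step 6 — Complex power: S = V·I* = 11.01 + j0.5165 VA.
Step 7 — Real power: P = Re(S) = 11.01 W.
Step 8 — Reactive power: Q = Im(S) = 0.5165 VAR.
Step 9 — Apparent power: |S| = 11.03 VA.
Step 10 — Power factor: PF = P/|S| = 0.9989 (lagging).

(a) P = 11.01 W  (b) Q = 0.5165 VAR  (c) S = 11.03 VA  (d) PF = 0.9989 (lagging)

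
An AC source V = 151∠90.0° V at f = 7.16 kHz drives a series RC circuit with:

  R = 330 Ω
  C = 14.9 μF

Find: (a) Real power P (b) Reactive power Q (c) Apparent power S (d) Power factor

Step 1 — Angular frequency: ω = 2π·f = 2π·7160 = 4.499e+04 rad/s.
Step 2 — Component impedances:
  R: Z = R = 330 Ω
  C: Z = 1/(jωC) = -j/(ω·C) = 0 - j1.492 Ω
Step 3 — Series combination: Z_total = R + C = 330 - j1.492 Ω = 330∠-0.3° Ω.
Step 4 — Source phasor: V = 151∠90.0° V = 0 + j151 V.
Step 5 — Current: I = V / Z = -0.002069 + j0.4576 A = 0.4576∠90.3° A.
Step 6 — Complex power: S = V·I* = 69.09 - j0.3123 VA.
Step 7 — Real power: P = Re(S) = 69.09 W.
Step 8 — Reactive power: Q = Im(S) = -0.3123 VAR.
Step 9 — Apparent power: |S| = 69.09 VA.
Step 10 — Power factor: PF = P/|S| = 1 (leading).

(a) P = 69.09 W  (b) Q = -0.3123 VAR  (c) S = 69.09 VA  (d) PF = 1 (leading)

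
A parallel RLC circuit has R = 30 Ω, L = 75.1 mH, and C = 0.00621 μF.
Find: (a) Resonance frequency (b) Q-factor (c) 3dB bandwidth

Step 1 — Resonance: ω₀ = 1/√(LC) = 1/√(0.0751·6.21e-09) = 4.631e+04 rad/s.
Step 2 — f₀ = ω₀/(2π) = 7370 Hz.
Step 3 — Parallel Q: Q = R/(ω₀L) = 30/(4.631e+04·0.0751) = 0.008627.
Step 4 — Bandwidth: Δω = ω₀/Q = 5.368e+06 rad/s; BW = Δω/(2π) = 8.543e+05 Hz.

(a) f₀ = 7370 Hz  (b) Q = 0.008627  (c) BW = 8.543e+05 Hz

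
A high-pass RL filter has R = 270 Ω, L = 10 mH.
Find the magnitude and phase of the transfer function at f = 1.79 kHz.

Step 1 — Angular frequency: ω = 2π·1790 = 1.125e+04 rad/s.
Step 2 — Transfer function: H(jω) = jωL/(R + jωL).
Step 3 — Numerator jωL = j·112.5; denominator R + jωL = 270 + j112.5.
Step 4 — H = 0.1479 + j0.355.
Step 5 — Magnitude: |H| = 0.3845 (-8.3 dB); phase: φ = 67.4°.

|H| = 0.3845 (-8.3 dB), φ = 67.4°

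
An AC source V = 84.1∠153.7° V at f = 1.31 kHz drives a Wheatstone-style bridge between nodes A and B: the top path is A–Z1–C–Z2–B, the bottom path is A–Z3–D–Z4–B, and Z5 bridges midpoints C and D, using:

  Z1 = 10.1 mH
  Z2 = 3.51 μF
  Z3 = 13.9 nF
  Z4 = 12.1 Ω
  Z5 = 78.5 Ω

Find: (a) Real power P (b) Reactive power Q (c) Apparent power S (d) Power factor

Step 1 — Angular frequency: ω = 2π·f = 2π·1310 = 8231 rad/s.
Step 2 — Component impedances:
  Z1: Z = jωL = j·8231·0.0101 = 0 + j83.13 Ω
  Z2: Z = 1/(jωC) = -j/(ω·C) = 0 - j34.61 Ω
  Z3: Z = 1/(jωC) = -j/(ω·C) = 0 - j8740 Ω
  Z4: Z = R = 12.1 Ω
  Z5: Z = R = 78.5 Ω
Step 3 — Bridge requires nodal analysis (the Z5 bridge couples midpoints C and D, so the two paths cannot be reduced to a simple series/parallel combination). Setting node B to ground and injecting 1 A at node A, the 3-node admittance system at A, C, D solves to V_A = Z_AB = 11.67 + j53.29 Ω = 54.55∠77.6° Ω.
Step 4 — Source phasor: V = 84.1∠153.7° V = -75.39 + j37.26 V.
Step 5 — Current: I = V / Z = 0.3715 + j1.496 A = 1.542∠76.1° A.
Step 6 — Complex power: S = V·I* = 27.74 + j126.6 VA.
Step 7 — Real power: P = Re(S) = 27.74 W.
Step 8 — Reactive power: Q = Im(S) = 126.6 VAR.
Step 9 — Apparent power: |S| = 129.6 VA.
Step 10 — Power factor: PF = P/|S| = 0.2139 (lagging).

(a) P = 27.74 W  (b) Q = 126.6 VAR  (c) S = 129.6 VA  (d) PF = 0.2139 (lagging)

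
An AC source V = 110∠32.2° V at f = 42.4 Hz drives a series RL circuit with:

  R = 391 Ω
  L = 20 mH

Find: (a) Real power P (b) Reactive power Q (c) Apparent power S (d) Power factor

Step 1 — Angular frequency: ω = 2π·f = 2π·42.4 = 266.4 rad/s.
Step 2 — Component impedances:
  R: Z = R = 391 Ω
  L: Z = jωL = j·266.4·0.02 = 0 + j5.328 Ω
Step 3 — Series combination: Z_total = R + L = 391 + j5.328 Ω = 391∠0.8° Ω.
Step 4 — Source phasor: V = 110∠32.2° V = 93.08 + j58.62 V.
Step 5 — Current: I = V / Z = 0.2401 + j0.1466 A = 0.2813∠31.4° A.
Step 6 — Complex power: S = V·I* = 30.94 + j0.4216 VA.
Step 7 — Real power: P = Re(S) = 30.94 W.
Step 8 — Reactive power: Q = Im(S) = 0.4216 VAR.
Step 9 — Apparent power: |S| = 30.94 VA.
Step 10 — Power factor: PF = P/|S| = 0.9999 (lagging).

(a) P = 30.94 W  (b) Q = 0.4216 VAR  (c) S = 30.94 VA  (d) PF = 0.9999 (lagging)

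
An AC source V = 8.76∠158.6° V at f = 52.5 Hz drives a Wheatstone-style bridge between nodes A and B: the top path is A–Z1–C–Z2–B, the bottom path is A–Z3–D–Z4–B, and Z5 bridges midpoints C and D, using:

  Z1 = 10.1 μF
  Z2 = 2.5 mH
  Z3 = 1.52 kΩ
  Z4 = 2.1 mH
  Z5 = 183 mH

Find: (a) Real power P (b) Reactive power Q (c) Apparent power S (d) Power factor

Step 1 — Angular frequency: ω = 2π·f = 2π·52.5 = 329.9 rad/s.
Step 2 — Component impedances:
  Z1: Z = 1/(jωC) = -j/(ω·C) = 0 - j300.2 Ω
  Z2: Z = jωL = j·329.9·0.0025 = 0 + j0.8247 Ω
  Z3: Z = R = 1520 Ω
  Z4: Z = jωL = j·329.9·0.0021 = 0 + j0.6927 Ω
  Z5: Z = jωL = j·329.9·0.183 = 0 + j60.37 Ω
Step 3 — Bridge requires nodal analysis (the Z5 bridge couples midpoints C and D, so the two paths cannot be reduced to a simple series/parallel combination). Setting node B to ground and injecting 1 A at node A, the 3-node admittance system at A, C, D solves to V_A = Z_AB = 56.76 - j288.2 Ω = 293.7∠-78.9° Ω.
Step 4 — Source phasor: V = 8.76∠158.6° V = -8.156 + j3.196 V.
Step 5 — Current: I = V / Z = -0.01604 - j0.02514 A = 0.02982∠-122.5° A.
Step 6 — Complex power: S = V·I* = 0.05049 - j0.2563 VA.
Step 7 — Real power: P = Re(S) = 0.05049 W.
Step 8 — Reactive power: Q = Im(S) = -0.2563 VAR.
Step 9 — Apparent power: |S| = 0.2613 VA.
Step 10 — Power factor: PF = P/|S| = 0.1932 (leading).

(a) P = 0.05049 W  (b) Q = -0.2563 VAR  (c) S = 0.2613 VA  (d) PF = 0.1932 (leading)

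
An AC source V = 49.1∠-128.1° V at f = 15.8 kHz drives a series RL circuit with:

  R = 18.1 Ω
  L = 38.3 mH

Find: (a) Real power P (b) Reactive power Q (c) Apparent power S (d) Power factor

Step 1 — Angular frequency: ω = 2π·f = 2π·1.58e+04 = 9.927e+04 rad/s.
Step 2 — Component impedances:
  R: Z = R = 18.1 Ω
  L: Z = jωL = j·9.927e+04·0.0383 = 0 + j3802 Ω
Step 3 — Series combination: Z_total = R + L = 18.1 + j3802 Ω = 3802∠89.7° Ω.
Step 4 — Source phasor: V = 49.1∠-128.1° V = -30.3 - j38.64 V.
Step 5 — Current: I = V / Z = -0.0102 + j0.00792 A = 0.01291∠142.2° A.
Step 6 — Complex power: S = V·I* = 0.003018 + j0.634 VA.
Step 7 — Real power: P = Re(S) = 0.003018 W.
Step 8 — Reactive power: Q = Im(S) = 0.634 VAR.
Step 9 — Apparent power: |S| = 0.634 VA.
Step 10 — Power factor: PF = P/|S| = 0.00476 (lagging).

(a) P = 0.003018 W  (b) Q = 0.634 VAR  (c) S = 0.634 VA  (d) PF = 0.00476 (lagging)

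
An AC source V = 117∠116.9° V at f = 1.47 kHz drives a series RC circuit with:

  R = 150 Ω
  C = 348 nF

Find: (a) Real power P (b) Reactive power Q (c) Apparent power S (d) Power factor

Step 1 — Angular frequency: ω = 2π·f = 2π·1470 = 9236 rad/s.
Step 2 — Component impedances:
  R: Z = R = 150 Ω
  C: Z = 1/(jωC) = -j/(ω·C) = 0 - j311.1 Ω
Step 3 — Series combination: Z_total = R + C = 150 - j311.1 Ω = 345.4∠-64.3° Ω.
Step 4 — Source phasor: V = 117∠116.9° V = -52.93 + j104.3 V.
Step 5 — Current: I = V / Z = -0.3387 - j0.006856 A = 0.3387∠-178.8° A.
Step 6 — Complex power: S = V·I* = 17.21 - j35.7 VA.
Step 7 — Real power: P = Re(S) = 17.21 W.
Step 8 — Reactive power: Q = Im(S) = -35.7 VAR.
Step 9 — Apparent power: |S| = 39.63 VA.
Step 10 — Power factor: PF = P/|S| = 0.4343 (leading).

(a) P = 17.21 W  (b) Q = -35.7 VAR  (c) S = 39.63 VA  (d) PF = 0.4343 (leading)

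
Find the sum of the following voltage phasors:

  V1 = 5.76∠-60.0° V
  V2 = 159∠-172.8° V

Step 1 — Convert each phasor to rectangular form:
  V1 = 5.76·(cos(-60.0°) + j·sin(-60.0°)) = 2.88 - j4.988 V
  V2 = 159·(cos(-172.8°) + j·sin(-172.8°)) = -157.7 - j19.93 V
Step 2 — Sum components: V_total = -154.9 - j24.92 V.
Step 3 — Convert to polar: |V_total| = 156.9 V, ∠V_total = -170.9°.

V_total = 156.9∠-170.9° V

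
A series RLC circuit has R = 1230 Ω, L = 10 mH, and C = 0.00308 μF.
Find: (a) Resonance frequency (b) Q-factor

Step 1 — Resonance condition Im(Z)=0 gives ω₀ = 1/√(LC).
Step 2 — ω₀ = 1/√(0.01·3.08e-09) = 1.802e+05 rad/s.
Step 3 — f₀ = ω₀/(2π) = 2.868e+04 Hz.
Step 4 — Series Q: Q = ω₀L/R = 1.802e+05·0.01/1230 = 1.465.

(a) f₀ = 2.868e+04 Hz  (b) Q = 1.465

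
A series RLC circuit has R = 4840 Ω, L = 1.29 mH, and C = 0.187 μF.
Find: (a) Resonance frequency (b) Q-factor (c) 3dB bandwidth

Step 1 — Resonance: ω₀ = 1/√(LC) = 1/√(0.00129·1.87e-07) = 6.438e+04 rad/s.
Step 2 — f₀ = ω₀/(2π) = 1.025e+04 Hz.
Step 3 — Series Q: Q = ω₀L/R = 6.438e+04·0.00129/4840 = 0.01716.
Step 4 — Bandwidth: Δω = ω₀/Q = 3.752e+06 rad/s; BW = Δω/(2π) = 5.971e+05 Hz.

(a) f₀ = 1.025e+04 Hz  (b) Q = 0.01716  (c) BW = 5.971e+05 Hz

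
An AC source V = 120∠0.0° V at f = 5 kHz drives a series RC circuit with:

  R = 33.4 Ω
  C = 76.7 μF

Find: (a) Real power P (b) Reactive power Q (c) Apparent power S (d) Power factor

Step 1 — Angular frequency: ω = 2π·f = 2π·5000 = 3.142e+04 rad/s.
Step 2 — Component impedances:
  R: Z = R = 33.4 Ω
  C: Z = 1/(jωC) = -j/(ω·C) = 0 - j0.415 Ω
Step 3 — Series combination: Z_total = R + C = 33.4 - j0.415 Ω = 33.4∠-0.7° Ω.
Step 4 — Source phasor: V = 120∠0.0° V = 120 V.
Step 5 — Current: I = V / Z = 3.592 + j0.04464 A = 3.593∠0.7° A.
Step 6 — Complex power: S = V·I* = 431.1 - j5.356 VA.
Step 7 — Real power: P = Re(S) = 431.1 W.
Step 8 — Reactive power: Q = Im(S) = -5.356 VAR.
Step 9 — Apparent power: |S| = 431.1 VA.
Step 10 — Power factor: PF = P/|S| = 0.9999 (leading).

(a) P = 431.1 W  (b) Q = -5.356 VAR  (c) S = 431.1 VA  (d) PF = 0.9999 (leading)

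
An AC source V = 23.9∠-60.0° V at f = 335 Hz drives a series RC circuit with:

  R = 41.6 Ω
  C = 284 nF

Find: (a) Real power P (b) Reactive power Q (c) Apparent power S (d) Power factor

Step 1 — Angular frequency: ω = 2π·f = 2π·335 = 2105 rad/s.
Step 2 — Component impedances:
  R: Z = R = 41.6 Ω
  C: Z = 1/(jωC) = -j/(ω·C) = 0 - j1673 Ω
Step 3 — Series combination: Z_total = R + C = 41.6 - j1673 Ω = 1673∠-88.6° Ω.
Step 4 — Source phasor: V = 23.9∠-60.0° V = 11.95 - j20.7 V.
Step 5 — Current: I = V / Z = 0.01254 + j0.006832 A = 0.01428∠28.6° A.
Step 6 — Complex power: S = V·I* = 0.008486 - j0.3412 VA.
Step 7 — Real power: P = Re(S) = 0.008486 W.
Step 8 — Reactive power: Q = Im(S) = -0.3412 VAR.
Step 9 — Apparent power: |S| = 0.3414 VA.
Step 10 — Power factor: PF = P/|S| = 0.02486 (leading).

(a) P = 0.008486 W  (b) Q = -0.3412 VAR  (c) S = 0.3414 VA  (d) PF = 0.02486 (leading)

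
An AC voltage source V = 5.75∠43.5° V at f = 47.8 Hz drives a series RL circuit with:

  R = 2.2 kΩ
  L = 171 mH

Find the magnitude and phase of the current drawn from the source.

Step 1 — Angular frequency: ω = 2π·f = 2π·47.8 = 300.3 rad/s.
Step 2 — Component impedances:
  R: Z = R = 2200 Ω
  L: Z = jωL = j·300.3·0.171 = 0 + j51.36 Ω
Step 3 — Series combination: Z_total = R + L = 2200 + j51.36 Ω = 2201∠1.3° Ω.
Step 4 — Source phasor: V = 5.75∠43.5° V = 4.171 + j3.958 V.
Step 5 — Ohm's law: I = V / Z_total = (4.171 + j3.958) / (2200 + j51.36) = 0.001937 + j0.001754 A.
Step 6 — Convert to polar: |I| = 0.002613 A, ∠I = 42.2°.

I = 0.002613∠42.2° A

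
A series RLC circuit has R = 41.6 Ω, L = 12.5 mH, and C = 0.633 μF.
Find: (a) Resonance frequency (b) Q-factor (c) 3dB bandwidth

Step 1 — Resonance: ω₀ = 1/√(LC) = 1/√(0.0125·6.33e-07) = 1.124e+04 rad/s.
Step 2 — f₀ = ω₀/(2π) = 1789 Hz.
Step 3 — Series Q: Q = ω₀L/R = 1.124e+04·0.0125/41.6 = 3.378.
Step 4 — Bandwidth: Δω = ω₀/Q = 3328 rad/s; BW = Δω/(2π) = 529.7 Hz.

(a) f₀ = 1789 Hz  (b) Q = 3.378  (c) BW = 529.7 Hz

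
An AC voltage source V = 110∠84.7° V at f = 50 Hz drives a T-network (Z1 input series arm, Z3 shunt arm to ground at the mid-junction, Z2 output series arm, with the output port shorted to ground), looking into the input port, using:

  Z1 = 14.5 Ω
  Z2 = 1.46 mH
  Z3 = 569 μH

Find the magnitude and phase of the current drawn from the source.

Step 1 — Angular frequency: ω = 2π·f = 2π·50 = 314.2 rad/s.
Step 2 — Component impedances:
  Z1: Z = R = 14.5 Ω
  Z2: Z = jωL = j·314.2·0.00146 = 0 + j0.4587 Ω
  Z3: Z = jωL = j·314.2·0.000569 = 0 + j0.1788 Ω
Step 3 — With the output port shorted to ground, the output series arm Z2 runs from the junction to ground; the shunt arm Z3 also runs from the junction to ground. They appear in parallel: Z3 || Z2 = 0 + j0.1286 Ω.
Step 4 — Series with input arm Z1: Z_in = Z1 + (Z3 || Z2) = 14.5 + j0.1286 Ω = 14.5∠0.5° Ω.
Step 5 — Source phasor: V = 110∠84.7° V = 10.16 + j109.5 V.
Step 6 — Ohm's law: I = V / Z_total = (10.16 + j109.5) / (14.5 + j0.1286) = 0.7677 + j7.547 A.
Step 7 — Convert to polar: |I| = 7.586 A, ∠I = 84.2°.

I = 7.586∠84.2° A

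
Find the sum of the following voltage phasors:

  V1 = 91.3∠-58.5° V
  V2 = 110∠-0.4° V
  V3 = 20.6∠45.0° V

Step 1 — Convert each phasor to rectangular form:
  V1 = 91.3·(cos(-58.5°) + j·sin(-58.5°)) = 47.7 - j77.85 V
  V2 = 110·(cos(-0.4°) + j·sin(-0.4°)) = 110 - j0.7679 V
  V3 = 20.6·(cos(45.0°) + j·sin(45.0°)) = 14.57 + j14.57 V
Step 2 — Sum components: V_total = 172.3 - j64.05 V.
Step 3 — Convert to polar: |V_total| = 183.8 V, ∠V_total = -20.4°.

V_total = 183.8∠-20.4° V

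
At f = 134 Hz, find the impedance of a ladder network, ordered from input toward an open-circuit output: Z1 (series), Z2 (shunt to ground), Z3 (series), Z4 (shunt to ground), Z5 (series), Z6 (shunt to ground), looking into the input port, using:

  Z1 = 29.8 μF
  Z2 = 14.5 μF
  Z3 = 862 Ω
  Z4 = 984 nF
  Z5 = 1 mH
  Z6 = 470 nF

Step 1 — Angular frequency: ω = 2π·f = 2π·134 = 841.9 rad/s.
Step 2 — Component impedances:
  Z1: Z = 1/(jωC) = -j/(ω·C) = 0 - j39.86 Ω
  Z2: Z = 1/(jωC) = -j/(ω·C) = 0 - j81.91 Ω
  Z3: Z = R = 862 Ω
  Z4: Z = 1/(jωC) = -j/(ω·C) = 0 - j1207 Ω
  Z5: Z = jωL = j·841.9·0.001 = 0 + j0.8419 Ω
  Z6: Z = 1/(jωC) = -j/(ω·C) = 0 - j2527 Ω
Step 3 — Ladder network (open output): work backward from the far end, alternating series and parallel combinations. Z_in = 3.73 - j117.9 Ω = 117.9∠-88.2° Ω.

Z = 3.73 - j117.9 Ω = 117.9∠-88.2° Ω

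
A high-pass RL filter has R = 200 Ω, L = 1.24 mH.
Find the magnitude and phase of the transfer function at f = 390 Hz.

Step 1 — Angular frequency: ω = 2π·390 = 2450 rad/s.
Step 2 — Transfer function: H(jω) = jωL/(R + jωL).
Step 3 — Numerator jωL = j·3.039; denominator R + jωL = 200 + j3.039.
Step 4 — H = 0.0002308 + j0.01519.
Step 5 — Magnitude: |H| = 0.01519 (-36.4 dB); phase: φ = 89.1°.

|H| = 0.01519 (-36.4 dB), φ = 89.1°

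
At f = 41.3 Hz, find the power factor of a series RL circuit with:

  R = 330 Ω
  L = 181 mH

Step 1 — Angular frequency: ω = 2π·f = 2π·41.3 = 259.5 rad/s.
Step 2 — Component impedances:
  R: Z = R = 330 Ω
  L: Z = jωL = j·259.5·0.181 = 0 + j46.97 Ω
Step 3 — Series combination: Z_total = R + L = 330 + j46.97 Ω = 333.3∠8.1° Ω.
Step 4 — Power factor: PF = cos(φ) = Re(Z)/|Z| = 330/333.33 = 0.99.
Step 5 — Type: Im(Z) = 46.97 ⇒ lagging (phase φ = 8.1°).

PF = 0.99 (lagging, φ = 8.1°)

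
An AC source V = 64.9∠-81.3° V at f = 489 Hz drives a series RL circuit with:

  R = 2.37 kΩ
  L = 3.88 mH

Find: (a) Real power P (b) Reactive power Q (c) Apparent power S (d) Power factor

Step 1 — Angular frequency: ω = 2π·f = 2π·489 = 3072 rad/s.
Step 2 — Component impedances:
  R: Z = R = 2370 Ω
  L: Z = jωL = j·3072·0.00388 = 0 + j11.92 Ω
Step 3 — Series combination: Z_total = R + L = 2370 + j11.92 Ω = 2370∠0.3° Ω.
Step 4 — Source phasor: V = 64.9∠-81.3° V = 9.817 - j64.15 V.
Step 5 — Current: I = V / Z = 0.004006 - j0.02709 A = 0.02738∠-81.6° A.
Step 6 — Complex power: S = V·I* = 1.777 + j0.008939 VA.
Step 7 — Real power: P = Re(S) = 1.777 W.
Step 8 — Reactive power: Q = Im(S) = 0.008939 VAR.
Step 9 — Apparent power: |S| = 1.777 VA.
Step 10 — Power factor: PF = P/|S| = 1 (lagging).

(a) P = 1.777 W  (b) Q = 0.008939 VAR  (c) S = 1.777 VA  (d) PF = 1 (lagging)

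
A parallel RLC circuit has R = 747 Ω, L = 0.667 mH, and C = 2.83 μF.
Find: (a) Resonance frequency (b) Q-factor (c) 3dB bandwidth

Step 1 — Resonance: ω₀ = 1/√(LC) = 1/√(0.000667·2.83e-06) = 2.302e+04 rad/s.
Step 2 — f₀ = ω₀/(2π) = 3663 Hz.
Step 3 — Parallel Q: Q = R/(ω₀L) = 747/(2.302e+04·0.000667) = 48.66.
Step 4 — Bandwidth: Δω = ω₀/Q = 473 rad/s; BW = Δω/(2π) = 75.29 Hz.

(a) f₀ = 3663 Hz  (b) Q = 48.66  (c) BW = 75.29 Hz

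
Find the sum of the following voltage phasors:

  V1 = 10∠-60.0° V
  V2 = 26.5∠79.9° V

Step 1 — Convert each phasor to rectangular form:
  V1 = 10·(cos(-60.0°) + j·sin(-60.0°)) = 5 - j8.66 V
  V2 = 26.5·(cos(79.9°) + j·sin(79.9°)) = 4.647 + j26.09 V
Step 2 — Sum components: V_total = 9.647 + j17.43 V.
Step 3 — Convert to polar: |V_total| = 19.92 V, ∠V_total = 61.0°.

V_total = 19.92∠61.0° V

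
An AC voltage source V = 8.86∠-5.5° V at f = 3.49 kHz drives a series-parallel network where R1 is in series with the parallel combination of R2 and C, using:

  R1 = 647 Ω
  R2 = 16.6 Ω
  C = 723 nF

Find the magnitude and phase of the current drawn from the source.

Step 1 — Angular frequency: ω = 2π·f = 2π·3490 = 2.193e+04 rad/s.
Step 2 — Component impedances:
  R1: Z = R = 647 Ω
  R2: Z = R = 16.6 Ω
  C: Z = 1/(jωC) = -j/(ω·C) = 0 - j63.07 Ω
Step 3 — Parallel branch: R2 || C = 1/(1/R2 + 1/C) = 15.52 - j4.086 Ω.
Step 4 — Series with R1: Z_total = R1 + (R2 || C) = 662.5 - j4.086 Ω = 662.5∠-0.4° Ω.
Step 5 — Source phasor: V = 8.86∠-5.5° V = 8.819 - j0.8492 V.
Step 6 — Ohm's law: I = V / Z_total = (8.819 - j0.8492) / (662.5 - j4.086) = 0.01332 - j0.0012 A.
Step 7 — Convert to polar: |I| = 0.01337 A, ∠I = -5.1°.

I = 0.01337∠-5.1° A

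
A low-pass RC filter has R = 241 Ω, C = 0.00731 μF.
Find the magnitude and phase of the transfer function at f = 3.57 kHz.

Step 1 — Angular frequency: ω = 2π·3570 = 2.243e+04 rad/s.
Step 2 — Transfer function: H(jω) = 1/(1 + jωRC).
Step 3 — Denominator: 1 + jωRC = 1 + j·2.243e+04·241·7.31e-09 = 1 + j0.03952.
Step 4 — H = 0.9984 - j0.03946.
Step 5 — Magnitude: |H| = 0.9992 (-0.0 dB); phase: φ = -2.3°.

|H| = 0.9992 (-0.0 dB), φ = -2.3°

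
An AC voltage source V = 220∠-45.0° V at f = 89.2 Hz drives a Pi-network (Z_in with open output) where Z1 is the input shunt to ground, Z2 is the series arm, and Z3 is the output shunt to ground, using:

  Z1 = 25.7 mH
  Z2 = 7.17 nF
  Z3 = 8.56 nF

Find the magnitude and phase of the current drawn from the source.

Step 1 — Angular frequency: ω = 2π·f = 2π·89.2 = 560.5 rad/s.
Step 2 — Component impedances:
  Z1: Z = jωL = j·560.5·0.0257 = 0 + j14.4 Ω
  Z2: Z = 1/(jωC) = -j/(ω·C) = 0 - j2.488e+05 Ω
  Z3: Z = 1/(jωC) = -j/(ω·C) = 0 - j2.084e+05 Ω
Step 3 — With open output, the series arm Z2 and the output shunt Z3 appear in series to ground: Z2 + Z3 = 0 - j4.573e+05 Ω.
Step 4 — Parallel with input shunt Z1: Z_in = Z1 || (Z2 + Z3) = 0 + j14.4 Ω = 14.4∠90.0° Ω.
Step 5 — Source phasor: V = 220∠-45.0° V = 155.6 - j155.6 V.
Step 6 — Ohm's law: I = V / Z_total = (155.6 - j155.6) / (0 + j14.4) = -10.8 - j10.8 A.
Step 7 — Convert to polar: |I| = 15.27 A, ∠I = -135.0°.

I = 15.27∠-135.0° A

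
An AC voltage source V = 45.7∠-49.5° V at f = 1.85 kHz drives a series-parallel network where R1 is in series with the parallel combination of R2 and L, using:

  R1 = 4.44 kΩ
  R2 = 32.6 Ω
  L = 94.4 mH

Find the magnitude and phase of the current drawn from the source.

Step 1 — Angular frequency: ω = 2π·f = 2π·1850 = 1.162e+04 rad/s.
Step 2 — Component impedances:
  R1: Z = R = 4440 Ω
  R2: Z = R = 32.6 Ω
  L: Z = jωL = j·1.162e+04·0.0944 = 0 + j1097 Ω
Step 3 — Parallel branch: R2 || L = 1/(1/R2 + 1/L) = 32.57 + j0.9677 Ω.
Step 4 — Series with R1: Z_total = R1 + (R2 || L) = 4473 + j0.9677 Ω = 4473∠0.0° Ω.
Step 5 — Source phasor: V = 45.7∠-49.5° V = 29.68 - j34.75 V.
Step 6 — Ohm's law: I = V / Z_total = (29.68 - j34.75) / (4473 + j0.9677) = 0.006634 - j0.007771 A.
Step 7 — Convert to polar: |I| = 0.01022 A, ∠I = -49.5°.

I = 0.01022∠-49.5° A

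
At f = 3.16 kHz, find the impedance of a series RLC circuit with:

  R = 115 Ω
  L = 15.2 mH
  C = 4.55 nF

Step 1 — Angular frequency: ω = 2π·f = 2π·3160 = 1.985e+04 rad/s.
Step 2 — Component impedances:
  R: Z = R = 115 Ω
  L: Z = jωL = j·1.985e+04·0.0152 = 0 + j301.8 Ω
  C: Z = 1/(jωC) = -j/(ω·C) = 0 - j1.107e+04 Ω
Step 3 — Series combination: Z_total = R + L + C = 115 - j1.077e+04 Ω = 1.077e+04∠-89.4° Ω.

Z = 115 - j1.077e+04 Ω = 1.077e+04∠-89.4° Ω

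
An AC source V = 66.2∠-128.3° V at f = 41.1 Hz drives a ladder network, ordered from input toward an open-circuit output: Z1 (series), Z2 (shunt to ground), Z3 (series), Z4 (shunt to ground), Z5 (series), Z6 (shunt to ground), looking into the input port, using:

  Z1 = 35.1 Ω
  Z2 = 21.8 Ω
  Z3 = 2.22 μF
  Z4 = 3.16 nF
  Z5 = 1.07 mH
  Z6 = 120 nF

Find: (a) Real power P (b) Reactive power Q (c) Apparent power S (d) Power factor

Step 1 — Angular frequency: ω = 2π·f = 2π·41.1 = 258.2 rad/s.
Step 2 — Component impedances:
  Z1: Z = R = 35.1 Ω
  Z2: Z = R = 21.8 Ω
  Z3: Z = 1/(jωC) = -j/(ω·C) = 0 - j1744 Ω
  Z4: Z = 1/(jωC) = -j/(ω·C) = 0 - j1.225e+06 Ω
  Z5: Z = jωL = j·258.2·0.00107 = 0 + j0.2763 Ω
  Z6: Z = 1/(jωC) = -j/(ω·C) = 0 - j3.227e+04 Ω
Step 3 — Ladder network (open output): work backward from the far end, alternating series and parallel combinations. Z_in = 56.9 - j0.01432 Ω = 56.9∠-0.0° Ω.
Step 4 — Source phasor: V = 66.2∠-128.3° V = -41.03 - j51.95 V.
Step 5 — Current: I = V / Z = -0.7208 - j0.9132 A = 1.163∠-128.3° A.
Step 6 — Complex power: S = V·I* = 77.02 - j0.01938 VA.
Step 7 — Real power: P = Re(S) = 77.02 W.
Step 8 — Reactive power: Q = Im(S) = -0.01938 VAR.
Step 9 — Apparent power: |S| = 77.02 VA.
Step 10 — Power factor: PF = P/|S| = 1 (leading).

(a) P = 77.02 W  (b) Q = -0.01938 VAR  (c) S = 77.02 VA  (d) PF = 1 (leading)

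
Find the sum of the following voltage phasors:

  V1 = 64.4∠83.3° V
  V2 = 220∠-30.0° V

Step 1 — Convert each phasor to rectangular form:
  V1 = 64.4·(cos(83.3°) + j·sin(83.3°)) = 7.514 + j63.96 V
  V2 = 220·(cos(-30.0°) + j·sin(-30.0°)) = 190.5 - j110 V
Step 2 — Sum components: V_total = 198 - j46.04 V.
Step 3 — Convert to polar: |V_total| = 203.3 V, ∠V_total = -13.1°.

V_total = 203.3∠-13.1° V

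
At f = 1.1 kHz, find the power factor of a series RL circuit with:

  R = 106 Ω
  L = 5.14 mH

Step 1 — Angular frequency: ω = 2π·f = 2π·1100 = 6912 rad/s.
Step 2 — Component impedances:
  R: Z = R = 106 Ω
  L: Z = jωL = j·6912·0.00514 = 0 + j35.53 Ω
Step 3 — Series combination: Z_total = R + L = 106 + j35.53 Ω = 111.8∠18.5° Ω.
Step 4 — Power factor: PF = cos(φ) = Re(Z)/|Z| = 106/111.79 = 0.9482.
Step 5 — Type: Im(Z) = 35.53 ⇒ lagging (phase φ = 18.5°).

PF = 0.9482 (lagging, φ = 18.5°)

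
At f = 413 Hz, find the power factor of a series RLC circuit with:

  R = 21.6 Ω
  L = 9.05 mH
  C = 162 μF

Step 1 — Angular frequency: ω = 2π·f = 2π·413 = 2595 rad/s.
Step 2 — Component impedances:
  R: Z = R = 21.6 Ω
  L: Z = jωL = j·2595·0.00905 = 0 + j23.48 Ω
  C: Z = 1/(jωC) = -j/(ω·C) = 0 - j2.379 Ω
Step 3 — Series combination: Z_total = R + L + C = 21.6 + j21.11 Ω = 30.2∠44.3° Ω.
Step 4 — Power factor: PF = cos(φ) = Re(Z)/|Z| = 21.6/30.2 = 0.7152.
Step 5 — Type: Im(Z) = 21.11 ⇒ lagging (phase φ = 44.3°).

PF = 0.7152 (lagging, φ = 44.3°)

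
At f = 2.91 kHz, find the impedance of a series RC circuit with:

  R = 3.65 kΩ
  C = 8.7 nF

Step 1 — Angular frequency: ω = 2π·f = 2π·2910 = 1.828e+04 rad/s.
Step 2 — Component impedances:
  R: Z = R = 3650 Ω
  C: Z = 1/(jωC) = -j/(ω·C) = 0 - j6286 Ω
Step 3 — Series combination: Z_total = R + C = 3650 - j6286 Ω = 7269∠-59.9° Ω.

Z = 3650 - j6286 Ω = 7269∠-59.9° Ω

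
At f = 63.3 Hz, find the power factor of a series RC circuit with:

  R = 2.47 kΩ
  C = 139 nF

Step 1 — Angular frequency: ω = 2π·f = 2π·63.3 = 397.7 rad/s.
Step 2 — Component impedances:
  R: Z = R = 2470 Ω
  C: Z = 1/(jωC) = -j/(ω·C) = 0 - j1.809e+04 Ω
Step 3 — Series combination: Z_total = R + C = 2470 - j1.809e+04 Ω = 1.826e+04∠-82.2° Ω.
Step 4 — Power factor: PF = cos(φ) = Re(Z)/|Z| = 2470/1.826e+04 = 0.1353.
Step 5 — Type: Im(Z) = -1.809e+04 ⇒ leading (phase φ = -82.2°).

PF = 0.1353 (leading, φ = -82.2°)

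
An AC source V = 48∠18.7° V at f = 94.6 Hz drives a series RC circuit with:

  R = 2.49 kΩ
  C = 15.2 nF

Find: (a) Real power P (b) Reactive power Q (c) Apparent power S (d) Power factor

Step 1 — Angular frequency: ω = 2π·f = 2π·94.6 = 594.4 rad/s.
Step 2 — Component impedances:
  R: Z = R = 2490 Ω
  C: Z = 1/(jωC) = -j/(ω·C) = 0 - j1.107e+05 Ω
Step 3 — Series combination: Z_total = R + C = 2490 - j1.107e+05 Ω = 1.107e+05∠-88.7° Ω.
Step 4 — Source phasor: V = 48∠18.7° V = 45.47 + j15.39 V.
Step 5 — Current: I = V / Z = -0.0001297 + j0.0004137 A = 0.0004336∠107.4° A.
Step 6 — Complex power: S = V·I* = 0.000468 - j0.02081 VA.
Step 7 — Real power: P = Re(S) = 0.000468 W.
Step 8 — Reactive power: Q = Im(S) = -0.02081 VAR.
Step 9 — Apparent power: |S| = 0.02081 VA.
Step 10 — Power factor: PF = P/|S| = 0.02249 (leading).

(a) P = 0.000468 W  (b) Q = -0.02081 VAR  (c) S = 0.02081 VA  (d) PF = 0.02249 (leading)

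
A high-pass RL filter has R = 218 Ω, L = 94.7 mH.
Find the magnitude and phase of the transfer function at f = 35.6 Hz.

Step 1 — Angular frequency: ω = 2π·35.6 = 223.7 rad/s.
Step 2 — Transfer function: H(jω) = jωL/(R + jωL).
Step 3 — Numerator jωL = j·21.18; denominator R + jωL = 218 + j21.18.
Step 4 — H = 0.009353 + j0.09626.
Step 5 — Magnitude: |H| = 0.09671 (-20.3 dB); phase: φ = 84.5°.

|H| = 0.09671 (-20.3 dB), φ = 84.5°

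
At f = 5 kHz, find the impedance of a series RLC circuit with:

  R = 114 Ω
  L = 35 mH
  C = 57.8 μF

Step 1 — Angular frequency: ω = 2π·f = 2π·5000 = 3.142e+04 rad/s.
Step 2 — Component impedances:
  R: Z = R = 114 Ω
  L: Z = jωL = j·3.142e+04·0.035 = 0 + j1100 Ω
  C: Z = 1/(jωC) = -j/(ω·C) = 0 - j0.5507 Ω
Step 3 — Series combination: Z_total = R + L + C = 114 + j1099 Ω = 1105∠84.1° Ω.

Z = 114 + j1099 Ω = 1105∠84.1° Ω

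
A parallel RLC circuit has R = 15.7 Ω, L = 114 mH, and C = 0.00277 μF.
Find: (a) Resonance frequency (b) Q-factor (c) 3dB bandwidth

Step 1 — Resonance: ω₀ = 1/√(LC) = 1/√(0.114·2.77e-09) = 5.627e+04 rad/s.
Step 2 — f₀ = ω₀/(2π) = 8956 Hz.
Step 3 — Parallel Q: Q = R/(ω₀L) = 15.7/(5.627e+04·0.114) = 0.002447.
Step 4 — Bandwidth: Δω = ω₀/Q = 2.299e+07 rad/s; BW = Δω/(2π) = 3.66e+06 Hz.

(a) f₀ = 8956 Hz  (b) Q = 0.002447  (c) BW = 3.66e+06 Hz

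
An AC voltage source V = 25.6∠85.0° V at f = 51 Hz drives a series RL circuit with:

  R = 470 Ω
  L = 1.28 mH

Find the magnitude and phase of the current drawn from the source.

Step 1 — Angular frequency: ω = 2π·f = 2π·51 = 320.4 rad/s.
Step 2 — Component impedances:
  R: Z = R = 470 Ω
  L: Z = jωL = j·320.4·0.00128 = 0 + j0.4102 Ω
Step 3 — Series combination: Z_total = R + L = 470 + j0.4102 Ω = 470∠0.1° Ω.
Step 4 — Source phasor: V = 25.6∠85.0° V = 2.231 + j25.5 V.
Step 5 — Ohm's law: I = V / Z_total = (2.231 + j25.5) / (470 + j0.4102) = 0.004795 + j0.05426 A.
Step 6 — Convert to polar: |I| = 0.05447 A, ∠I = 84.9°.

I = 0.05447∠84.9° A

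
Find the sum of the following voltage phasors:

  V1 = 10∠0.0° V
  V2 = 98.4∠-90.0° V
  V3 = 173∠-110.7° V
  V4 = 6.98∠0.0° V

Step 1 — Convert each phasor to rectangular form:
  V1 = 10·(cos(0.0°) + j·sin(0.0°)) = 10 V
  V2 = 98.4·(cos(-90.0°) + j·sin(-90.0°)) = 0 - j98.4 V
  V3 = 173·(cos(-110.7°) + j·sin(-110.7°)) = -61.15 - j161.8 V
  V4 = 6.98·(cos(0.0°) + j·sin(0.0°)) = 6.98 V
Step 2 — Sum components: V_total = -44.17 - j260.2 V.
Step 3 — Convert to polar: |V_total| = 264 V, ∠V_total = -99.6°.

V_total = 264∠-99.6° V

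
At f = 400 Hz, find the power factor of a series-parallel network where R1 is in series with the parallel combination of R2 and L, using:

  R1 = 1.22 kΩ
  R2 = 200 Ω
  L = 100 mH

Step 1 — Angular frequency: ω = 2π·f = 2π·400 = 2513 rad/s.
Step 2 — Component impedances:
  R1: Z = R = 1220 Ω
  R2: Z = R = 200 Ω
  L: Z = jωL = j·2513·0.1 = 0 + j251.3 Ω
Step 3 — Parallel branch: R2 || L = 1/(1/R2 + 1/L) = 122.5 + j97.45 Ω.
Step 4 — Series with R1: Z_total = R1 + (R2 || L) = 1342 + j97.45 Ω = 1346∠4.2° Ω.
Step 5 — Power factor: PF = cos(φ) = Re(Z)/|Z| = 1342.5/1346 = 0.9974.
Step 6 — Type: Im(Z) = 97.45 ⇒ lagging (phase φ = 4.2°).

PF = 0.9974 (lagging, φ = 4.2°)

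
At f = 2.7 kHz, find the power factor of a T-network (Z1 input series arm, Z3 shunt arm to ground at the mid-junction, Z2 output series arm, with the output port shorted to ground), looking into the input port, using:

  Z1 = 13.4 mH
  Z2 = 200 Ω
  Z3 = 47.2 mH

Step 1 — Angular frequency: ω = 2π·f = 2π·2700 = 1.696e+04 rad/s.
Step 2 — Component impedances:
  Z1: Z = jωL = j·1.696e+04·0.0134 = 0 + j227.3 Ω
  Z2: Z = R = 200 Ω
  Z3: Z = jωL = j·1.696e+04·0.0472 = 0 + j800.7 Ω
Step 3 — With the output port shorted to ground, the output series arm Z2 runs from the junction to ground; the shunt arm Z3 also runs from the junction to ground. They appear in parallel: Z3 || Z2 = 188.3 + j47.02 Ω.
Step 4 — Series with input arm Z1: Z_in = Z1 + (Z3 || Z2) = 188.3 + j274.3 Ω = 332.7∠55.5° Ω.
Step 5 — Power factor: PF = cos(φ) = Re(Z)/|Z| = 188.26/332.73 = 0.5658.
Step 6 — Type: Im(Z) = 274.3 ⇒ lagging (phase φ = 55.5°).

PF = 0.5658 (lagging, φ = 55.5°)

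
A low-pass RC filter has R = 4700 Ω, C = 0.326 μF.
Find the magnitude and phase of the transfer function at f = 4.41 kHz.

Step 1 — Angular frequency: ω = 2π·4410 = 2.771e+04 rad/s.
Step 2 — Transfer function: H(jω) = 1/(1 + jωRC).
Step 3 — Denominator: 1 + jωRC = 1 + j·2.771e+04·4700·3.26e-07 = 1 + j42.46.
Step 4 — H = 0.0005545 - j0.02354.
Step 5 — Magnitude: |H| = 0.02355 (-32.6 dB); phase: φ = -88.7°.

|H| = 0.02355 (-32.6 dB), φ = -88.7°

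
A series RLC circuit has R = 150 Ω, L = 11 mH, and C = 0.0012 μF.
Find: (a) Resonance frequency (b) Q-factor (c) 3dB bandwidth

Step 1 — Resonance: ω₀ = 1/√(LC) = 1/√(0.011·1.2e-09) = 2.752e+05 rad/s.
Step 2 — f₀ = ω₀/(2π) = 4.381e+04 Hz.
Step 3 — Series Q: Q = ω₀L/R = 2.752e+05·0.011/150 = 20.18.
Step 4 — Bandwidth: Δω = ω₀/Q = 1.364e+04 rad/s; BW = Δω/(2π) = 2170 Hz.

(a) f₀ = 4.381e+04 Hz  (b) Q = 20.18  (c) BW = 2170 Hz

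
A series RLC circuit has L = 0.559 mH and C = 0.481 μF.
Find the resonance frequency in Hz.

Step 1 — Resonance condition Im(Z)=0 gives ω₀ = 1/√(LC).
Step 2 — ω₀ = 1/√(0.000559·4.81e-07) = 6.098e+04 rad/s.
Step 3 — f₀ = ω₀/(2π) = 9706 Hz.

f₀ = 9706 Hz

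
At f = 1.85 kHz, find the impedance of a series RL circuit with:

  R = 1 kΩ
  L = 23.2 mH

Step 1 — Angular frequency: ω = 2π·f = 2π·1850 = 1.162e+04 rad/s.
Step 2 — Component impedances:
  R: Z = R = 1000 Ω
  L: Z = jωL = j·1.162e+04·0.0232 = 0 + j269.7 Ω
Step 3 — Series combination: Z_total = R + L = 1000 + j269.7 Ω = 1036∠15.1° Ω.

Z = 1000 + j269.7 Ω = 1036∠15.1° Ω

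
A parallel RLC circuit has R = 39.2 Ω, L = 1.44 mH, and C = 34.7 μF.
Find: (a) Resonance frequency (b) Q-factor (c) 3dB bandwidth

Step 1 — Resonance: ω₀ = 1/√(LC) = 1/√(0.00144·3.47e-05) = 4474 rad/s.
Step 2 — f₀ = ω₀/(2π) = 712 Hz.
Step 3 — Parallel Q: Q = R/(ω₀L) = 39.2/(4474·0.00144) = 6.085.
Step 4 — Bandwidth: Δω = ω₀/Q = 735.2 rad/s; BW = Δω/(2π) = 117 Hz.

(a) f₀ = 712 Hz  (b) Q = 6.085  (c) BW = 117 Hz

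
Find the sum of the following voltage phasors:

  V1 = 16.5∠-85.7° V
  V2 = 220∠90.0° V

Step 1 — Convert each phasor to rectangular form:
  V1 = 16.5·(cos(-85.7°) + j·sin(-85.7°)) = 1.237 - j16.45 V
  V2 = 220·(cos(90.0°) + j·sin(90.0°)) = 0 + j220 V
Step 2 — Sum components: V_total = 1.237 + j203.5 V.
Step 3 — Convert to polar: |V_total| = 203.6 V, ∠V_total = 89.7°.

V_total = 203.6∠89.7° V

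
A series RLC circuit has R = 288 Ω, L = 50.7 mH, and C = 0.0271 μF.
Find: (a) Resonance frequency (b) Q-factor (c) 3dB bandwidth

Step 1 — Resonance condition Im(Z)=0 gives ω₀ = 1/√(LC).
Step 2 — ω₀ = 1/√(0.0507·2.71e-08) = 2.698e+04 rad/s.
Step 3 — f₀ = ω₀/(2π) = 4294 Hz.
Step 4 — Series Q: Q = ω₀L/R = 2.698e+04·0.0507/288 = 4.749.
Step 5 — 3dB bandwidth: Δω = ω₀/Q = 5680 rad/s; BW = Δω/(2π) = 904.1 Hz.

(a) f₀ = 4294 Hz  (b) Q = 4.749  (c) BW = 904.1 Hz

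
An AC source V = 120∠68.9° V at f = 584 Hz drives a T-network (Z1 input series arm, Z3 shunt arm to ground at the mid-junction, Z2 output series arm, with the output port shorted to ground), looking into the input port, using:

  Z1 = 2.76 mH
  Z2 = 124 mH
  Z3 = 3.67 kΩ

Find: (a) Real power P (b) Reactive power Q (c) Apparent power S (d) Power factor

Step 1 — Angular frequency: ω = 2π·f = 2π·584 = 3669 rad/s.
Step 2 — Component impedances:
  Z1: Z = jωL = j·3669·0.00276 = 0 + j10.13 Ω
  Z2: Z = jωL = j·3669·0.124 = 0 + j455 Ω
  Z3: Z = R = 3670 Ω
Step 3 — With the output port shorted to ground, the output series arm Z2 runs from the junction to ground; the shunt arm Z3 also runs from the junction to ground. They appear in parallel: Z3 || Z2 = 55.56 + j448.1 Ω.
Step 4 — Series with input arm Z1: Z_in = Z1 + (Z3 || Z2) = 55.56 + j458.2 Ω = 461.6∠83.1° Ω.
Step 5 — Source phasor: V = 120∠68.9° V = 43.2 + j112 V.
Step 6 — Current: I = V / Z = 0.252 - j0.06372 A = 0.26∠-14.2° A.
Step 7 — Complex power: S = V·I* = 3.755 + j30.97 VA.
Step 8 — Real power: P = Re(S) = 3.755 W.
Step 9 — Reactive power: Q = Im(S) = 30.97 VAR.
Step 10 — Apparent power: |S| = 31.2 VA.
Step 11 — Power factor: PF = P/|S| = 0.1204 (lagging).

(a) P = 3.755 W  (b) Q = 30.97 VAR  (c) S = 31.2 VA  (d) PF = 0.1204 (lagging)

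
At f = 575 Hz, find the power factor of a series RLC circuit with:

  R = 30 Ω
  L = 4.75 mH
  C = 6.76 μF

Step 1 — Angular frequency: ω = 2π·f = 2π·575 = 3613 rad/s.
Step 2 — Component impedances:
  R: Z = R = 30 Ω
  L: Z = jωL = j·3613·0.00475 = 0 + j17.16 Ω
  C: Z = 1/(jωC) = -j/(ω·C) = 0 - j40.95 Ω
Step 3 — Series combination: Z_total = R + L + C = 30 - j23.78 Ω = 38.28∠-38.4° Ω.
Step 4 — Power factor: PF = cos(φ) = Re(Z)/|Z| = 30/38.284 = 0.7836.
Step 5 — Type: Im(Z) = -23.78 ⇒ leading (phase φ = -38.4°).

PF = 0.7836 (leading, φ = -38.4°)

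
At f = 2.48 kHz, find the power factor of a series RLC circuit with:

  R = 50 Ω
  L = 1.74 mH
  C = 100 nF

Step 1 — Angular frequency: ω = 2π·f = 2π·2480 = 1.558e+04 rad/s.
Step 2 — Component impedances:
  R: Z = R = 50 Ω
  L: Z = jωL = j·1.558e+04·0.00174 = 0 + j27.11 Ω
  C: Z = 1/(jωC) = -j/(ω·C) = 0 - j641.8 Ω
Step 3 — Series combination: Z_total = R + L + C = 50 - j614.6 Ω = 616.7∠-85.3° Ω.
Step 4 — Power factor: PF = cos(φ) = Re(Z)/|Z| = 50/616.7 = 0.08108.
Step 5 — Type: Im(Z) = -614.6 ⇒ leading (phase φ = -85.3°).

PF = 0.08108 (leading, φ = -85.3°)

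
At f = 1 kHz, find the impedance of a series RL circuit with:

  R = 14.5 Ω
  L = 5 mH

Step 1 — Angular frequency: ω = 2π·f = 2π·1000 = 6283 rad/s.
Step 2 — Component impedances:
  R: Z = R = 14.5 Ω
  L: Z = jωL = j·6283·0.005 = 0 + j31.42 Ω
Step 3 — Series combination: Z_total = R + L = 14.5 + j31.42 Ω = 34.6∠65.2° Ω.

Z = 14.5 + j31.42 Ω = 34.6∠65.2° Ω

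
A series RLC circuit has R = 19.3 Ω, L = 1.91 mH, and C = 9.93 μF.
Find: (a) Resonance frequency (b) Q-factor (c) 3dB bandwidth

Step 1 — Resonance: ω₀ = 1/√(LC) = 1/√(0.00191·9.93e-06) = 7261 rad/s.
Step 2 — f₀ = ω₀/(2π) = 1156 Hz.
Step 3 — Series Q: Q = ω₀L/R = 7261·0.00191/19.3 = 0.7186.
Step 4 — Bandwidth: Δω = ω₀/Q = 1.01e+04 rad/s; BW = Δω/(2π) = 1608 Hz.

(a) f₀ = 1156 Hz  (b) Q = 0.7186  (c) BW = 1608 Hz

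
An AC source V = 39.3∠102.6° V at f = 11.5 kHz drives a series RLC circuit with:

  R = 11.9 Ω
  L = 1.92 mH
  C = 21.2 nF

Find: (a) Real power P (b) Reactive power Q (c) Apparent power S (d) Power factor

Step 1 — Angular frequency: ω = 2π·f = 2π·1.15e+04 = 7.226e+04 rad/s.
Step 2 — Component impedances:
  R: Z = R = 11.9 Ω
  L: Z = jωL = j·7.226e+04·0.00192 = 0 + j138.7 Ω
  C: Z = 1/(jωC) = -j/(ω·C) = 0 - j652.8 Ω
Step 3 — Series combination: Z_total = R + L + C = 11.9 - j514.1 Ω = 514.2∠-88.7° Ω.
Step 4 — Source phasor: V = 39.3∠102.6° V = -8.573 + j38.35 V.
Step 5 — Current: I = V / Z = -0.07495 - j0.01494 A = 0.07643∠-168.7° A.
Step 6 — Complex power: S = V·I* = 0.06951 - j3.003 VA.
Step 7 — Real power: P = Re(S) = 0.06951 W.
Step 8 — Reactive power: Q = Im(S) = -3.003 VAR.
Step 9 — Apparent power: |S| = 3.004 VA.
Step 10 — Power factor: PF = P/|S| = 0.02314 (leading).

(a) P = 0.06951 W  (b) Q = -3.003 VAR  (c) S = 3.004 VA  (d) PF = 0.02314 (leading)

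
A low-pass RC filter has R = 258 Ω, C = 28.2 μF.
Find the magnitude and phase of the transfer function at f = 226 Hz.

Step 1 — Angular frequency: ω = 2π·226 = 1420 rad/s.
Step 2 — Transfer function: H(jω) = 1/(1 + jωRC).
Step 3 — Denominator: 1 + jωRC = 1 + j·1420·258·2.82e-05 = 1 + j10.33.
Step 4 — H = 0.009282 - j0.09589.
Step 5 — Magnitude: |H| = 0.09634 (-20.3 dB); phase: φ = -84.5°.

|H| = 0.09634 (-20.3 dB), φ = -84.5°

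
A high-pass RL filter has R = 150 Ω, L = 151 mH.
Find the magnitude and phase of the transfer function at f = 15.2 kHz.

Step 1 — Angular frequency: ω = 2π·1.52e+04 = 9.55e+04 rad/s.
Step 2 — Transfer function: H(jω) = jωL/(R + jωL).
Step 3 — Numerator jωL = j·1.442e+04; denominator R + jωL = 150 + j1.442e+04.
Step 4 — H = 0.9999 + j0.0104.
Step 5 — Magnitude: |H| = 0.9999 (-0.0 dB); phase: φ = 0.6°.

|H| = 0.9999 (-0.0 dB), φ = 0.6°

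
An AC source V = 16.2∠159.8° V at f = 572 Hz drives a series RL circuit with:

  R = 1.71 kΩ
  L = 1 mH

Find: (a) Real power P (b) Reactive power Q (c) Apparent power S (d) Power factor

Step 1 — Angular frequency: ω = 2π·f = 2π·572 = 3594 rad/s.
Step 2 — Component impedances:
  R: Z = R = 1710 Ω
  L: Z = jωL = j·3594·0.001 = 0 + j3.594 Ω
Step 3 — Series combination: Z_total = R + L = 1710 + j3.594 Ω = 1710∠0.1° Ω.
Step 4 — Source phasor: V = 16.2∠159.8° V = -15.2 + j5.594 V.
Step 5 — Current: I = V / Z = -0.008884 + j0.00329 A = 0.009474∠159.7° A.
Step 6 — Complex power: S = V·I* = 0.1535 + j0.0003226 VA.
Step 7 — Real power: P = Re(S) = 0.1535 W.
Step 8 — Reactive power: Q = Im(S) = 0.0003226 VAR.
Step 9 — Apparent power: |S| = 0.1535 VA.
Step 10 — Power factor: PF = P/|S| = 1 (lagging).

(a) P = 0.1535 W  (b) Q = 0.0003226 VAR  (c) S = 0.1535 VA  (d) PF = 1 (lagging)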